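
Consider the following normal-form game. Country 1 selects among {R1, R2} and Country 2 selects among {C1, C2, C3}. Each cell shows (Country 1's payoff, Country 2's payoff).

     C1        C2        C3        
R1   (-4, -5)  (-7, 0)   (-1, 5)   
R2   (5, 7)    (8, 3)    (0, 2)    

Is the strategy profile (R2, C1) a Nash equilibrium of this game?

Yes

Holding Country 2 at C1: Country 1 gets 5 from R2, versus -4 from R1. No profitable deviation for Country 1.
Holding Country 1 at R2: Country 2 gets 7 from C1, versus 3 from C2, 2 from C3. No profitable deviation for Country 2 either.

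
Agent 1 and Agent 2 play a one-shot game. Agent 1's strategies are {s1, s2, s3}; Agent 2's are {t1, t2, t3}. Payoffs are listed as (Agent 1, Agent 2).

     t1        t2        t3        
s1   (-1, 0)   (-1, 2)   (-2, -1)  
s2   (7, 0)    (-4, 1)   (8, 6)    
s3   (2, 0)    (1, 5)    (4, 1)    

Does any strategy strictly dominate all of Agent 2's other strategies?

No strictly dominant strategy

Check whether one of Agent 2's strategies beats all alternatives regardless of what the opponent does.
t1 is not dominant: against s1, t2 gives 2 > 0.
t2 is not dominant: against s2, t3 gives 6 > 1.
t3 is not dominant: against s1, t1 gives 0 > -1.
No single strategy is best against every opponent action.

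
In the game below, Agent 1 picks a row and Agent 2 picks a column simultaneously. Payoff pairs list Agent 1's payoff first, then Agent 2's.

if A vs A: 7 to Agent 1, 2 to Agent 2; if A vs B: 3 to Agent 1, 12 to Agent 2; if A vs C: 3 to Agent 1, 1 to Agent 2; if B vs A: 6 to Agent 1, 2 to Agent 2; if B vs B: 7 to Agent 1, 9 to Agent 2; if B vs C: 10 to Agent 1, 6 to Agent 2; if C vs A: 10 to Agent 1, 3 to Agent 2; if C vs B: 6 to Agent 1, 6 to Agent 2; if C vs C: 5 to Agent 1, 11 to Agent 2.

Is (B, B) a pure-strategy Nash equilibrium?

Yes

Holding Agent 2 at B: Agent 1 gets 7 from B, versus 3 from A, 6 from C. No profitable deviation for Agent 1.
Holding Agent 1 at B: Agent 2 gets 9 from B, versus 2 from A, 6 from C. No profitable deviation for Agent 2 either.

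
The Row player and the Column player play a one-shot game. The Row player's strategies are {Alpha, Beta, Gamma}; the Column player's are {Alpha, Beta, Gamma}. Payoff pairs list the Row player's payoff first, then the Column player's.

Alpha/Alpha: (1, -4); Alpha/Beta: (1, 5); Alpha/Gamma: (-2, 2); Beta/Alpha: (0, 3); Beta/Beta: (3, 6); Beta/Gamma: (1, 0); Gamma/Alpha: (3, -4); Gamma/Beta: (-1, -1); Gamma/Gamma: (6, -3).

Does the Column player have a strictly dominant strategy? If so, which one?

Beta

Check whether one of the Column player's strategies beats all alternatives regardless of what the opponent does.
Beta strictly dominates: vs Alpha: 5 > each of {-4, 2}; vs Beta: 6 > each of {3, 0}; vs Gamma: -1 > each of {-4, -3}.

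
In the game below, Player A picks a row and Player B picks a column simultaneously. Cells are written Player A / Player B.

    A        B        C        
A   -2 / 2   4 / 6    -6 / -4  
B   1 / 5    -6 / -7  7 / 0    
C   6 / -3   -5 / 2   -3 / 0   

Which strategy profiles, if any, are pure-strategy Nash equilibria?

(A, B)

A profile is a Nash equilibrium when each player is best-responding to the other.
Player A's best responses — vs A: C (payoff 6); vs B: A (payoff 4); vs C: B (payoff 7).
Player B's best responses — vs A: B (payoff 6); vs B: A (payoff 5); vs C: B (payoff 2).
The only mutual best response is (A, B); neither player gains by switching there.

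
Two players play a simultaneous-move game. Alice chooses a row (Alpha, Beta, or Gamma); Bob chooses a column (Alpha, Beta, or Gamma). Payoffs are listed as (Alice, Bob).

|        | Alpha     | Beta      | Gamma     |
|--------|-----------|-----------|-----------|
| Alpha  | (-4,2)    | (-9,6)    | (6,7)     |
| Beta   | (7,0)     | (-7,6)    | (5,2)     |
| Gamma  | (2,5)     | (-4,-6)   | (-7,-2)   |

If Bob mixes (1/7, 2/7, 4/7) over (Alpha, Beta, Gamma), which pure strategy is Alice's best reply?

Beta

Compute Alice's expected payoff from each pure strategy against the given mix.
Alpha: (1/7)·(-4) + (2/7)·(-9) + (4/7)·6 = 2/7
Beta: (1/7)·7 + (2/7)·(-7) + (4/7)·5 = 13/7
Gamma: (1/7)·2 + (2/7)·(-4) + (4/7)·(-7) = -34/7
Highest expected payoff is 13/7, from Beta.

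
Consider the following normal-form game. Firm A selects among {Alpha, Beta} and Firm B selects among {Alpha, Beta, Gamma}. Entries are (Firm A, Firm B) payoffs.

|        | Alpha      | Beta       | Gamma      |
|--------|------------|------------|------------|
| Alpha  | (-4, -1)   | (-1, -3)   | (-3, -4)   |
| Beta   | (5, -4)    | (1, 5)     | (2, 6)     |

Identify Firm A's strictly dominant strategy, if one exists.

Check whether one of Firm A's strategies beats all alternatives regardless of what the opponent does.
Beta strictly dominates: vs Alpha: 5 > -4; vs Beta: 1 > -1; vs Gamma: 2 > -3.

Beta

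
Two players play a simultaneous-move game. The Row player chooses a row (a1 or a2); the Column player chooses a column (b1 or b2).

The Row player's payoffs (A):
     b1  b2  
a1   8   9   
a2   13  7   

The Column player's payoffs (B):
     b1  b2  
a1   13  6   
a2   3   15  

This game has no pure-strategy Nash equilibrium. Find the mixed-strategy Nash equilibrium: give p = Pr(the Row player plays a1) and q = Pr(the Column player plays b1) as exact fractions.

Each player's mixing probability is pinned down by making the *other* player indifferent.
The Column player indifferent between b1 and b2: p·13 + (1−p)·3 = p·6 + (1−p)·15 ⟹ 3 + 10p = 15 + (-9)p ⟹ p = 12/19.
The Row player indifferent between a1 and a2: q·8 + (1−q)·9 = q·13 + (1−q)·7 ⟹ 9 + (-1)q = 7 + 6q ⟹ q = 2/7.

p = 12/19, q = 2/7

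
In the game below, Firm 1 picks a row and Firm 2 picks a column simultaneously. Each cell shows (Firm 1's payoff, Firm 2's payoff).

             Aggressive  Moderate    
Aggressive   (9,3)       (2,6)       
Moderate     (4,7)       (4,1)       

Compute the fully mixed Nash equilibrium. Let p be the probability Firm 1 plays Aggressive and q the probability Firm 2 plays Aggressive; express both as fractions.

p = 2/3, q = 2/7

Each player's mixing probability is pinned down by making the *other* player indifferent.
Firm 2 indifferent between Aggressive and Moderate: p·3 + (1−p)·7 = p·6 + (1−p)·1 ⟹ 7 + (-4)p = 1 + 5p ⟹ p = 2/3.
Firm 1 indifferent between Aggressive and Moderate: q·9 + (1−q)·2 = q·4 + (1−q)·4 ⟹ 2 + 7q = 4 + 0q ⟹ q = 2/7.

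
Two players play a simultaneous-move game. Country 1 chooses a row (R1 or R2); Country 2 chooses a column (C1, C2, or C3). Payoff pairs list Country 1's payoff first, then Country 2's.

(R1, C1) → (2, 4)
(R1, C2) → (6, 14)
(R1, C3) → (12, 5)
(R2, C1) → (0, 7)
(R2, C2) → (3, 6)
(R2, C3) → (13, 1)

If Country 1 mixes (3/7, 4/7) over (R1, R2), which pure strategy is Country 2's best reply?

C2

Compute Country 2's expected payoff from each pure strategy against the given mix.
C1: (3/7)·4 + (4/7)·7 = 40/7
C2: (3/7)·14 + (4/7)·6 = 66/7
C3: (3/7)·5 + (4/7)·1 = 19/7
Highest expected payoff is 66/7, from C2.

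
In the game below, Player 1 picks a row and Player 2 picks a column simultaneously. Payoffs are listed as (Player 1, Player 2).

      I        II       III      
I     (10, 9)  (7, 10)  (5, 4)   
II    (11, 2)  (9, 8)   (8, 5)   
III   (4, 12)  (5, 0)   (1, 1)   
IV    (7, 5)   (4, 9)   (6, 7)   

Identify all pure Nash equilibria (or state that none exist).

A profile is a Nash equilibrium when each player is best-responding to the other.
Player 1's best responses — vs I: II (payoff 11); vs II: II (payoff 9); vs III: II (payoff 8).
Player 2's best responses — vs I: II (payoff 10); vs II: II (payoff 8); vs III: I (payoff 12); vs IV: II (payoff 9).
The only mutual best response is (II, II); neither player gains by switching there.

(II, II)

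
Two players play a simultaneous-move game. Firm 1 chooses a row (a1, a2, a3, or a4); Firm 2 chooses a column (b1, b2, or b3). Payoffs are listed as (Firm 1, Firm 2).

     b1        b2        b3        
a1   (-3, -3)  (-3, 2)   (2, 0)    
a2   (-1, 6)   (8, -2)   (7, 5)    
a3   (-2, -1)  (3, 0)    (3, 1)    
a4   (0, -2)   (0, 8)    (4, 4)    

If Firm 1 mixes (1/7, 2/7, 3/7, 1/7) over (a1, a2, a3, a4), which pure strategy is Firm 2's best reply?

Compute Firm 2's expected payoff from each pure strategy against the given mix.
b1: (1/7)·(-3) + (2/7)·6 + (3/7)·(-1) + (1/7)·(-2) = 4/7
b2: (1/7)·2 + (2/7)·(-2) + (3/7)·0 + (1/7)·8 = 6/7
b3: (1/7)·0 + (2/7)·5 + (3/7)·1 + (1/7)·4 = 17/7
Highest expected payoff is 17/7, from b3.

b3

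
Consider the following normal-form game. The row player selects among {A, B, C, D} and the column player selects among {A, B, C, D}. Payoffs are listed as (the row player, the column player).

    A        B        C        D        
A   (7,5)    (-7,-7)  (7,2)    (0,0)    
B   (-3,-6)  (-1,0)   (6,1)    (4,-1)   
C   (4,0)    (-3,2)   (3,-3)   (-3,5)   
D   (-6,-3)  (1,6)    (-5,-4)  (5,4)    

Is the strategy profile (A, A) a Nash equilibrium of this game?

Yes

Holding the column player at A: the row player gets 7 from A, versus -3 from B, 4 from C, -6 from D. No profitable deviation for the row player.
Holding the row player at A: the column player gets 5 from A, versus -7 from B, 2 from C, 0 from D. No profitable deviation for the column player either.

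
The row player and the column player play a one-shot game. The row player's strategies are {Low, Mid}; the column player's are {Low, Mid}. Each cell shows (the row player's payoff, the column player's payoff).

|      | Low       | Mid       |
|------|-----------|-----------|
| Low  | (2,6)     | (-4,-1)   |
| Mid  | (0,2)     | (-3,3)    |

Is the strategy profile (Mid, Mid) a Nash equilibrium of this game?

Yes

Holding the column player at Mid: the row player gets -3 from Mid, versus -4 from Low. No profitable deviation for the row player.
Holding the row player at Mid: the column player gets 3 from Mid, versus 2 from Low. No profitable deviation for the column player either.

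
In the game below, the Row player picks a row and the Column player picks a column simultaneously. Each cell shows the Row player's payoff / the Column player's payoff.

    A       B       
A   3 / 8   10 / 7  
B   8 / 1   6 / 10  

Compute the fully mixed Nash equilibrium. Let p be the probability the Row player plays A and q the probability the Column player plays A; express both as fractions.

In a mixed NE each player is indifferent between their pure strategies, so the opponent's mix sets the indifference.
The Column player indifferent between A and B: p·8 + (1−p)·1 = p·7 + (1−p)·10 ⟹ 1 + 7p = 10 + (-3)p ⟹ p = 9/10.
The Row player indifferent between A and B: q·3 + (1−q)·10 = q·8 + (1−q)·6 ⟹ 10 + (-7)q = 6 + 2q ⟹ q = 4/9.

p = 9/10, q = 4/9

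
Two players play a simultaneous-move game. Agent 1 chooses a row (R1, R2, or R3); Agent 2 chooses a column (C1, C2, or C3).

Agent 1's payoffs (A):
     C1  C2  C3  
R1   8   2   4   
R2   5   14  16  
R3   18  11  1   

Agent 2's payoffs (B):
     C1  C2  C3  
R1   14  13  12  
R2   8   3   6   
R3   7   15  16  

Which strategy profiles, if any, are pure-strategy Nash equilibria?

Check mutual best responses: a cell is a NE iff neither player can gain by unilaterally deviating.
Agent 1's best responses — vs C1: R3 (payoff 18); vs C2: R2 (payoff 14); vs C3: R2 (payoff 16).
Agent 2's best responses — vs R1: C1 (payoff 14); vs R2: C1 (payoff 8); vs R3: C3 (payoff 16).
No cell has both players best-responding. For instance, Agent 1's best reply to C3 is R2, but against R2 Agent 2 prefers C1 over C3.

None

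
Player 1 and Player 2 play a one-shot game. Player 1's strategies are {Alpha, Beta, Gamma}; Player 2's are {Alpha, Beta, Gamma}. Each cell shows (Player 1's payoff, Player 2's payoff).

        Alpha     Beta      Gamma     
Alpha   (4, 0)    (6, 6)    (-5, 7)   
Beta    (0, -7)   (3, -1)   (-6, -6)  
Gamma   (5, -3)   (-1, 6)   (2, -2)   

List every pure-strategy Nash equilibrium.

None

A profile is a Nash equilibrium when each player is best-responding to the other.
Player 1's best responses — vs Alpha: Gamma (payoff 5); vs Beta: Alpha (payoff 6); vs Gamma: Gamma (payoff 2).
Player 2's best responses — vs Alpha: Gamma (payoff 7); vs Beta: Beta (payoff -1); vs Gamma: Beta (payoff 6).
No cell has both players best-responding. For instance, Player 1's best reply to Gamma is Gamma, but against Gamma Player 2 prefers Beta over Gamma.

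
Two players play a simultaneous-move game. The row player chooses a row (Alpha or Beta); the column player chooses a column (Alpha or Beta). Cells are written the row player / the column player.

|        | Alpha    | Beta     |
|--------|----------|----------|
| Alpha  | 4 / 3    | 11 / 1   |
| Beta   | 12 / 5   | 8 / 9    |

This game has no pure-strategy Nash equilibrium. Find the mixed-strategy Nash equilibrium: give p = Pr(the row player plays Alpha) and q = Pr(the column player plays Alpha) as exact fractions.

In a mixed NE each player is indifferent between their pure strategies, so the opponent's mix sets the indifference.
The column player indifferent between Alpha and Beta: p·3 + (1−p)·5 = p·1 + (1−p)·9 ⟹ 5 + (-2)p = 9 + (-8)p ⟹ p = 2/3.
The row player indifferent between Alpha and Beta: q·4 + (1−q)·11 = q·12 + (1−q)·8 ⟹ 11 + (-7)q = 8 + 4q ⟹ q = 3/11.

p = 2/3, q = 3/11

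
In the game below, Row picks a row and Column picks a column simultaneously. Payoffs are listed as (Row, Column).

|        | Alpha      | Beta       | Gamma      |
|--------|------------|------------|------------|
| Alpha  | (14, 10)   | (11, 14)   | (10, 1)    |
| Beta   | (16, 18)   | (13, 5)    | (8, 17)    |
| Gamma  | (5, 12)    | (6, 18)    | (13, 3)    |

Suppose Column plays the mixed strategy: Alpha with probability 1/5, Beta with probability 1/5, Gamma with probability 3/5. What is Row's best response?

Alpha

Compute Row's expected payoff from each pure strategy against the given mix.
Alpha: (1/5)·14 + (1/5)·11 + (3/5)·10 = 11
Beta: (1/5)·16 + (1/5)·13 + (3/5)·8 = 53/5
Gamma: (1/5)·5 + (1/5)·6 + (3/5)·13 = 10
Highest expected payoff is 11, from Alpha.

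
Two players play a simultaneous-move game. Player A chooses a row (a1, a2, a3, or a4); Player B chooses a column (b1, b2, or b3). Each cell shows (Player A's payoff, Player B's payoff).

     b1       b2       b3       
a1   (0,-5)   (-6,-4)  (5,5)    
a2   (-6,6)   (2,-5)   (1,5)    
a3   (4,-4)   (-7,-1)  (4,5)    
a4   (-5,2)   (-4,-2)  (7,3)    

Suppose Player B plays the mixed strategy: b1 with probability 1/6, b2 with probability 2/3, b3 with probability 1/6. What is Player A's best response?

a2

Player A's best reply maximizes expected payoff against the mix.
a1: (1/6)·0 + (2/3)·(-6) + (1/6)·5 = -19/6
a2: (1/6)·(-6) + (2/3)·2 + (1/6)·1 = 1/2
a3: (1/6)·4 + (2/3)·(-7) + (1/6)·4 = -10/3
a4: (1/6)·(-5) + (2/3)·(-4) + (1/6)·7 = -7/3
Highest expected payoff is 1/2, from a2.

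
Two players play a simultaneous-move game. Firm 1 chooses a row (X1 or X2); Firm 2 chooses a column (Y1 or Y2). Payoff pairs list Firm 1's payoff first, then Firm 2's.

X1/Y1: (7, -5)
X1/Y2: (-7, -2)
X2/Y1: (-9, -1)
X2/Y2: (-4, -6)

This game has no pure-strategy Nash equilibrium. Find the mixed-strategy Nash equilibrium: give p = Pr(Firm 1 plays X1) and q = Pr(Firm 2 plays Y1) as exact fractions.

p = 5/8, q = 3/19

In a mixed NE each player is indifferent between their pure strategies, so the opponent's mix sets the indifference.
Firm 2 indifferent between Y1 and Y2: p·(-5) + (1−p)·(-1) = p·(-2) + (1−p)·(-6) ⟹ (-1) + (-4)p = (-6) + 4p ⟹ p = 5/8.
Firm 1 indifferent between X1 and X2: q·7 + (1−q)·(-7) = q·(-9) + (1−q)·(-4) ⟹ (-7) + 14q = (-4) + (-5)q ⟹ q = 3/19.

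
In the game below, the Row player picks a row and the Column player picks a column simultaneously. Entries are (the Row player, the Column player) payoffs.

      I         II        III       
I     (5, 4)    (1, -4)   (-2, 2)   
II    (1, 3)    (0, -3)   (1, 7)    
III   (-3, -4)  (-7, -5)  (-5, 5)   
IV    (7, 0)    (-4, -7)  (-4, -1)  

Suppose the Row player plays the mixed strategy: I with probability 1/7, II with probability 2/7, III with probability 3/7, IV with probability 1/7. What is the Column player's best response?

III

Compute the Column player's expected payoff from each pure strategy against the given mix.
I: (1/7)·4 + (2/7)·3 + (3/7)·(-4) + (1/7)·0 = -2/7
II: (1/7)·(-4) + (2/7)·(-3) + (3/7)·(-5) + (1/7)·(-7) = -32/7
III: (1/7)·2 + (2/7)·7 + (3/7)·5 + (1/7)·(-1) = 30/7
Highest expected payoff is 30/7, from III.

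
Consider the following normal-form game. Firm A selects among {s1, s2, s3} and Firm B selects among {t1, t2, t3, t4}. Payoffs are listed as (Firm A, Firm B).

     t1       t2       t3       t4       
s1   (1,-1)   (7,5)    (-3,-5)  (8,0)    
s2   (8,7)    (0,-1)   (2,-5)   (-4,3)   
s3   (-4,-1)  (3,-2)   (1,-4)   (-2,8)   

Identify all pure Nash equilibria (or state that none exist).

Find each player's best response to every opponent strategy; NE are the intersections.
Firm A's best responses — vs t1: s2 (payoff 8); vs t2: s1 (payoff 7); vs t3: s2 (payoff 2); vs t4: s1 (payoff 8).
Firm B's best responses — vs s1: t2 (payoff 5); vs s2: t1 (payoff 7); vs s3: t4 (payoff 8).
Mutual best responses occur at (s1, t2) and (s2, t1); at each, neither player gains by switching.

(s1, t2) and (s2, t1)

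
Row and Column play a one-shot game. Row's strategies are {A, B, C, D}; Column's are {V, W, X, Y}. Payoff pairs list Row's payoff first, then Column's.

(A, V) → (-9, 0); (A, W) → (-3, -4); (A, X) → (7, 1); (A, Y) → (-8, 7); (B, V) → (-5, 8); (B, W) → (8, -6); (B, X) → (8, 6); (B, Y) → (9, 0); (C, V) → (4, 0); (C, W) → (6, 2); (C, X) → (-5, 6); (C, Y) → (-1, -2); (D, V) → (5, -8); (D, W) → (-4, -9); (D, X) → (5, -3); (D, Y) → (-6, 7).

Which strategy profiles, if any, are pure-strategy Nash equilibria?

Check mutual best responses: a cell is a NE iff neither player can gain by unilaterally deviating.
Row's best responses — vs V: D (payoff 5); vs W: B (payoff 8); vs X: B (payoff 8); vs Y: B (payoff 9).
Column's best responses — vs A: Y (payoff 7); vs B: V (payoff 8); vs C: X (payoff 6); vs D: Y (payoff 7).
No cell has both players best-responding. For instance, Row's best reply to W is B, but against B Column prefers V over W.

No pure-strategy Nash equilibrium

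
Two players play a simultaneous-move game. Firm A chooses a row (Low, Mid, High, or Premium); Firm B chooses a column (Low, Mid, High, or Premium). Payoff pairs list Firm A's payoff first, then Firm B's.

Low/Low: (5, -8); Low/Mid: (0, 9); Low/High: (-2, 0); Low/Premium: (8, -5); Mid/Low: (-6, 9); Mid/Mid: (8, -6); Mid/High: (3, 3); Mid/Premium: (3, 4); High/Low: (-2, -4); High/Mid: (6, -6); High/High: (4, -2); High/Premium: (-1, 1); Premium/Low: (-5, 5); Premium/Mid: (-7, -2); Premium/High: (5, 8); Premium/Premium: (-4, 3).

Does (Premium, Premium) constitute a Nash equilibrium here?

Holding Firm B at Premium: Firm A gets -4 from Premium but could get 8 by switching to Low. Firm A has a profitable deviation.

No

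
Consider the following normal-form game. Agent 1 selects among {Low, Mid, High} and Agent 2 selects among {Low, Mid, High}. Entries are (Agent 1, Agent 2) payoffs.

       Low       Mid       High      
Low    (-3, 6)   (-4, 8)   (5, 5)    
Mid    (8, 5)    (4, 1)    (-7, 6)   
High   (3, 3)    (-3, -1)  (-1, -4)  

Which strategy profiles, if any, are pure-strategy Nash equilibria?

No pure-strategy Nash equilibrium

Check mutual best responses: a cell is a NE iff neither player can gain by unilaterally deviating.
Agent 1's best responses — vs Low: Mid (payoff 8); vs Mid: Mid (payoff 4); vs High: Low (payoff 5).
Agent 2's best responses — vs Low: Mid (payoff 8); vs Mid: High (payoff 6); vs High: Low (payoff 3).
No cell has both players best-responding. For instance, Agent 1's best reply to Mid is Mid, but against Mid Agent 2 prefers High over Mid.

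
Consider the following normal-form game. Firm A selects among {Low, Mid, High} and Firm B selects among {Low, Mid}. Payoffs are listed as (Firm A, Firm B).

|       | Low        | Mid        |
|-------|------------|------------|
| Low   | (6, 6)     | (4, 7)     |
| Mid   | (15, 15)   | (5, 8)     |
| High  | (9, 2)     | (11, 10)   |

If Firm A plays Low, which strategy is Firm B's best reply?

Mid

With Firm A fixed at Low, Firm B's payoffs are: Low → 6, Mid → 7.
The maximum is 7, achieved by Mid.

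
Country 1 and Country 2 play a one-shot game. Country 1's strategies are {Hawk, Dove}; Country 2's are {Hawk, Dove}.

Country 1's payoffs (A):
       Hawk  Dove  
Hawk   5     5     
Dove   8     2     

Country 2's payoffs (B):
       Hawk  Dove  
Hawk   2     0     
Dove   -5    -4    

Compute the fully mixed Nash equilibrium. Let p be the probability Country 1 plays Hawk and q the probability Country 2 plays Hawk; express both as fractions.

In a mixed NE each player is indifferent between their pure strategies, so the opponent's mix sets the indifference.
Country 2 indifferent between Hawk and Dove: p·2 + (1−p)·(-5) = p·0 + (1−p)·(-4) ⟹ (-5) + 7p = (-4) + 4p ⟹ p = 1/3.
Country 1 indifferent between Hawk and Dove: q·5 + (1−q)·5 = q·8 + (1−q)·2 ⟹ 5 + 0q = 2 + 6q ⟹ q = 1/2.

p = 1/3, q = 1/2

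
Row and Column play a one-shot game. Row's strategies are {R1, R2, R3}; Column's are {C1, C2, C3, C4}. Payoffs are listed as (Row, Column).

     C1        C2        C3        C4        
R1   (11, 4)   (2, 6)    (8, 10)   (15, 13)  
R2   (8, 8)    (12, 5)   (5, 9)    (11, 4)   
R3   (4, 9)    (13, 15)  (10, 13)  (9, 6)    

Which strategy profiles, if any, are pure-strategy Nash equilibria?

Find each player's best response to every opponent strategy; NE are the intersections.
Row's best responses — vs C1: R1 (payoff 11); vs C2: R3 (payoff 13); vs C3: R3 (payoff 10); vs C4: R1 (payoff 15).
Column's best responses — vs R1: C4 (payoff 13); vs R2: C3 (payoff 9); vs R3: C2 (payoff 15).
Mutual best responses occur at (R1, C4) and (R3, C2); at each, neither player gains by switching.

(R1, C4) and (R3, C2)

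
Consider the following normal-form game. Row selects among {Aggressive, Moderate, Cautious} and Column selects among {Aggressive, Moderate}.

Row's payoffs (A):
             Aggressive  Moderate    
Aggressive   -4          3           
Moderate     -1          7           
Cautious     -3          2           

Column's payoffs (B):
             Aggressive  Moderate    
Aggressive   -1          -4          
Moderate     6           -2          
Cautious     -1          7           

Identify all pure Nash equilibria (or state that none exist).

Find each player's best response to every opponent strategy; NE are the intersections.
Row's best responses — vs Aggressive: Moderate (payoff -1); vs Moderate: Moderate (payoff 7).
Column's best responses — vs Aggressive: Aggressive (payoff -1); vs Moderate: Aggressive (payoff 6); vs Cautious: Moderate (payoff 7).
The only mutual best response is (Moderate, Aggressive); neither player gains by switching there.

(Moderate, Aggressive)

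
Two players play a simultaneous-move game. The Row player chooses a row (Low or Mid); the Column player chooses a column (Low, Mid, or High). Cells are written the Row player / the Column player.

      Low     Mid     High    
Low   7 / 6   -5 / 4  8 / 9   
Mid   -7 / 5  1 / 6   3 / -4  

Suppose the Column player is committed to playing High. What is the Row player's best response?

With the Column player fixed at High, the Row player's payoffs are: Low → 8, Mid → 3.
The maximum is 8, achieved by Low.

Low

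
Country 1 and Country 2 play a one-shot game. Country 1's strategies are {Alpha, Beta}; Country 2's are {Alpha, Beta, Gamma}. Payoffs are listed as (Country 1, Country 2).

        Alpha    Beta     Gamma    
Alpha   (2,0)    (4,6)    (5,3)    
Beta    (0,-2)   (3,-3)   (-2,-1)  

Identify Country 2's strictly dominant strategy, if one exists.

No strictly dominant strategy

Check whether one of Country 2's strategies beats all alternatives regardless of what the opponent does.
Alpha is not dominant: against Alpha, Beta gives 6 > 0.
Beta is not dominant: against Beta, Alpha gives -2 > -3.
Gamma is not dominant: against Alpha, Beta gives 6 > 3.
No single strategy is best against every opponent action.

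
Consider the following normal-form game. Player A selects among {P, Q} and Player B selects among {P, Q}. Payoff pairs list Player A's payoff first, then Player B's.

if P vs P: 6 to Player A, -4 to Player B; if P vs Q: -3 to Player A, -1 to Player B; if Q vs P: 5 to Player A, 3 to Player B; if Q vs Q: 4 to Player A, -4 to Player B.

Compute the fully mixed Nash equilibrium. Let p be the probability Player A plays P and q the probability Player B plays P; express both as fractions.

p = 7/10, q = 7/8

In a mixed NE each player is indifferent between their pure strategies, so the opponent's mix sets the indifference.
Player B indifferent between P and Q: p·(-4) + (1−p)·3 = p·(-1) + (1−p)·(-4) ⟹ 3 + (-7)p = (-4) + 3p ⟹ p = 7/10.
Player A indifferent between P and Q: q·6 + (1−q)·(-3) = q·5 + (1−q)·4 ⟹ (-3) + 9q = 4 + 1q ⟹ q = 7/8.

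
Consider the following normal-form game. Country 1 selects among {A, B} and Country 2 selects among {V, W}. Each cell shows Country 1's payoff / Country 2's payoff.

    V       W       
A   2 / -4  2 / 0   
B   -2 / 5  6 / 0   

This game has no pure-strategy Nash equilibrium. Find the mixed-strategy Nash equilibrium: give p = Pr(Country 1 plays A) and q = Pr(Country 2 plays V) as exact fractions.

In a mixed NE each player is indifferent between their pure strategies, so the opponent's mix sets the indifference.
Country 2 indifferent between V and W: p·(-4) + (1−p)·5 = p·0 + (1−p)·0 ⟹ 5 + (-9)p = 0 + 0p ⟹ p = 5/9.
Country 1 indifferent between A and B: q·2 + (1−q)·2 = q·(-2) + (1−q)·6 ⟹ 2 + 0q = 6 + (-8)q ⟹ q = 1/2.

p = 5/9, q = 1/2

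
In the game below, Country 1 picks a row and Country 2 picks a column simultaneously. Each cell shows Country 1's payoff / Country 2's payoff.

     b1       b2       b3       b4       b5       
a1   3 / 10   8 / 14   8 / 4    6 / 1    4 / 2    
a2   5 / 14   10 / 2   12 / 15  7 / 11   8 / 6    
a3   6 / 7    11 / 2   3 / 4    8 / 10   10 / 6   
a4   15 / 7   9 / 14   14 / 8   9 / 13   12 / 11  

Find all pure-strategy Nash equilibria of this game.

A profile is a Nash equilibrium when each player is best-responding to the other.
Country 1's best responses — vs b1: a4 (payoff 15); vs b2: a3 (payoff 11); vs b3: a4 (payoff 14); vs b4: a4 (payoff 9); vs b5: a4 (payoff 12).
Country 2's best responses — vs a1: b2 (payoff 14); vs a2: b3 (payoff 15); vs a3: b4 (payoff 10); vs a4: b2 (payoff 14).
No cell has both players best-responding. For instance, Country 1's best reply to b4 is a4, but against a4 Country 2 prefers b2 over b4.

None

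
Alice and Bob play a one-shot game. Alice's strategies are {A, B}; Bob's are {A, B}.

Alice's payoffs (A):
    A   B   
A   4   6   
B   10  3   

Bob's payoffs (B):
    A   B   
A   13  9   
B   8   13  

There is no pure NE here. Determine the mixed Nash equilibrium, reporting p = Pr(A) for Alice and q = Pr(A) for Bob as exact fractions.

p = 5/9, q = 1/3

In a mixed NE each player is indifferent between their pure strategies, so the opponent's mix sets the indifference.
Bob indifferent between A and B: p·13 + (1−p)·8 = p·9 + (1−p)·13 ⟹ 8 + 5p = 13 + (-4)p ⟹ p = 5/9.
Alice indifferent between A and B: q·4 + (1−q)·6 = q·10 + (1−q)·3 ⟹ 6 + (-2)q = 3 + 7q ⟹ q = 1/3.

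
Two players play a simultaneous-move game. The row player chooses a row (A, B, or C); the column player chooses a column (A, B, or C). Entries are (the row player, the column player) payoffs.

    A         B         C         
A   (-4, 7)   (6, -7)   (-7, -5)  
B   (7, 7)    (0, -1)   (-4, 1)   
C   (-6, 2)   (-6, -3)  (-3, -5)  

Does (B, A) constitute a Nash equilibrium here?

Holding the column player at A: the row player gets 7 from B, versus -4 from A, -6 from C. No profitable deviation for the row player.
Holding the row player at B: the column player gets 7 from A, versus -1 from B, 1 from C. No profitable deviation for the column player either.

Yes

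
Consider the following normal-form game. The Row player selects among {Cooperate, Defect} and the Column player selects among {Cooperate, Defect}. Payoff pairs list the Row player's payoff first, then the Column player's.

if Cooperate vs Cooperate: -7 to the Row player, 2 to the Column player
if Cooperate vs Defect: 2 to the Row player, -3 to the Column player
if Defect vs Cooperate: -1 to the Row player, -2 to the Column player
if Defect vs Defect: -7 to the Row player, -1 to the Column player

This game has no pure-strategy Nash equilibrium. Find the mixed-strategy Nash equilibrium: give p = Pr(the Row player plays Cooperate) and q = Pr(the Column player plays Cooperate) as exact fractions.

In a mixed NE each player is indifferent between their pure strategies, so the opponent's mix sets the indifference.
The Column player indifferent between Cooperate and Defect: p·2 + (1−p)·(-2) = p·(-3) + (1−p)·(-1) ⟹ (-2) + 4p = (-1) + (-2)p ⟹ p = 1/6.
The Row player indifferent between Cooperate and Defect: q·(-7) + (1−q)·2 = q·(-1) + (1−q)·(-7) ⟹ 2 + (-9)q = (-7) + 6q ⟹ q = 3/5.

p = 1/6, q = 3/5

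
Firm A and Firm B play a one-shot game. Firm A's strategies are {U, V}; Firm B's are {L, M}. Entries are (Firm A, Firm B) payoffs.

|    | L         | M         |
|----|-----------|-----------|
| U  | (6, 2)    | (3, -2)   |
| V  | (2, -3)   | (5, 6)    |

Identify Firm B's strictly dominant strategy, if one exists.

Check whether one of Firm B's strategies beats all alternatives regardless of what the opponent does.
L is not dominant: against V, M gives 6 > -3.
M is not dominant: against U, L gives 2 > -2.
No single strategy is best against every opponent action.

No strictly dominant strategy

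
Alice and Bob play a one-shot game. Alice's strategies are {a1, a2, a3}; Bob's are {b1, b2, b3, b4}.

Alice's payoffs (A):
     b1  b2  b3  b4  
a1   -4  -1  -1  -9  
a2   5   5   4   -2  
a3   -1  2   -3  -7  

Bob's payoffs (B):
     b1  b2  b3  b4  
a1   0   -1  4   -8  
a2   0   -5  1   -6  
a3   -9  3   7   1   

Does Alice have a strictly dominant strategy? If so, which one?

a2

Check whether one of Alice's strategies beats all alternatives regardless of what the opponent does.
a2 strictly dominates: vs b1: 5 > each of {-4, -1}; vs b2: 5 > each of {-1, 2}; vs b3: 4 > each of {-1, -3}; vs b4: -2 > each of {-9, -7}.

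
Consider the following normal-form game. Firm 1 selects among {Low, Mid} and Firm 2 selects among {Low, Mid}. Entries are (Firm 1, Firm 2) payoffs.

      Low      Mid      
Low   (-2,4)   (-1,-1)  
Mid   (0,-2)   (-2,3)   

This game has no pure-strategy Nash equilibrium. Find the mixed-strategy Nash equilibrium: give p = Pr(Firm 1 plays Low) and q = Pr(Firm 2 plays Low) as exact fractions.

In a mixed NE each player is indifferent between their pure strategies, so the opponent's mix sets the indifference.
Firm 2 indifferent between Low and Mid: p·4 + (1−p)·(-2) = p·(-1) + (1−p)·3 ⟹ (-2) + 6p = 3 + (-4)p ⟹ p = 1/2.
Firm 1 indifferent between Low and Mid: q·(-2) + (1−q)·(-1) = q·0 + (1−q)·(-2) ⟹ (-1) + (-1)q = (-2) + 2q ⟹ q = 1/3.

p = 1/2, q = 1/3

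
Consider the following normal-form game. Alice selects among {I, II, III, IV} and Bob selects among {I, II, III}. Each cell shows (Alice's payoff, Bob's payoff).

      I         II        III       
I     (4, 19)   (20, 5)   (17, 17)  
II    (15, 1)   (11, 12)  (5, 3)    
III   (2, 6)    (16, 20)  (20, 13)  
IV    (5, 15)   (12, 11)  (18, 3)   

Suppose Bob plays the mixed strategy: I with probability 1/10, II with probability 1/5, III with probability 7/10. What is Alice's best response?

Alice's best reply maximizes expected payoff against the mix.
I: (1/10)·4 + (1/5)·20 + (7/10)·17 = 163/10
II: (1/10)·15 + (1/5)·11 + (7/10)·5 = 36/5
III: (1/10)·2 + (1/5)·16 + (7/10)·20 = 87/5
IV: (1/10)·5 + (1/5)·12 + (7/10)·18 = 31/2
Highest expected payoff is 87/5, from III.

III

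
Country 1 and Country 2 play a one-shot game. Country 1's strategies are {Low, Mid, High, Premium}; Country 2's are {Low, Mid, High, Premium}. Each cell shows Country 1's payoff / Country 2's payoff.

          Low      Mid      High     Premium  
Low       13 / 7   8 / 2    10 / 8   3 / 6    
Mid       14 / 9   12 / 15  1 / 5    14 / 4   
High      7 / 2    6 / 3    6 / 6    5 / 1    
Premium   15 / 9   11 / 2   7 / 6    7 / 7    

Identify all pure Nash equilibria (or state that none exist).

Check mutual best responses: a cell is a NE iff neither player can gain by unilaterally deviating.
Country 1's best responses — vs Low: Premium (payoff 15); vs Mid: Mid (payoff 12); vs High: Low (payoff 10); vs Premium: Mid (payoff 14).
Country 2's best responses — vs Low: High (payoff 8); vs Mid: Mid (payoff 15); vs High: High (payoff 6); vs Premium: Low (payoff 9).
Mutual best responses occur at (Low, High), (Mid, Mid), and (Premium, Low); at each, neither player gains by switching.

(Low, High), (Mid, Mid), and (Premium, Low)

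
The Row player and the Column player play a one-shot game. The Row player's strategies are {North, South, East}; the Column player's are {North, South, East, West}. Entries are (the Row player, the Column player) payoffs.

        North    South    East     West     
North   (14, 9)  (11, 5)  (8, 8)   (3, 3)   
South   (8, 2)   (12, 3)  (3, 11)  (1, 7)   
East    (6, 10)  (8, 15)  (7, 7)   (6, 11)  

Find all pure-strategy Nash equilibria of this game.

A profile is a Nash equilibrium when each player is best-responding to the other.
The Row player's best responses — vs North: North (payoff 14); vs South: South (payoff 12); vs East: North (payoff 8); vs West: East (payoff 6).
The Column player's best responses — vs North: North (payoff 9); vs South: East (payoff 11); vs East: South (payoff 15).
The only mutual best response is (North, North); neither player gains by switching there.

(North, North)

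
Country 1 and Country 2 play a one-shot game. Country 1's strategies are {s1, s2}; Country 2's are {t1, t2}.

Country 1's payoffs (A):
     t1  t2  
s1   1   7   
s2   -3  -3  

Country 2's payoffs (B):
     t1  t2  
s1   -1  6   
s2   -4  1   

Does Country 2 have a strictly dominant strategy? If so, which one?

t2

A strategy is strictly dominant if it gives Country 2 a strictly higher payoff than every other strategy, against every choice by the opponent.
t2 strictly dominates: vs s1: 6 > -1; vs s2: 1 > -4.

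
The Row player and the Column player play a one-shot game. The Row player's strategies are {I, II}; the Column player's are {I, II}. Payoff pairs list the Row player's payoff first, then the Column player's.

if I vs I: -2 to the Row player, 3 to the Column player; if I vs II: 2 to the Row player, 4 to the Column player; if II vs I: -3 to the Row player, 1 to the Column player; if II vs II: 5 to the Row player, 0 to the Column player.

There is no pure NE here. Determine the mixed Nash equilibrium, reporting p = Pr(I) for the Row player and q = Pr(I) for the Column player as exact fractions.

In a mixed NE each player is indifferent between their pure strategies, so the opponent's mix sets the indifference.
The Column player indifferent between I and II: p·3 + (1−p)·1 = p·4 + (1−p)·0 ⟹ 1 + 2p = 0 + 4p ⟹ p = 1/2.
The Row player indifferent between I and II: q·(-2) + (1−q)·2 = q·(-3) + (1−q)·5 ⟹ 2 + (-4)q = 5 + (-8)q ⟹ q = 3/4.

p = 1/2, q = 3/4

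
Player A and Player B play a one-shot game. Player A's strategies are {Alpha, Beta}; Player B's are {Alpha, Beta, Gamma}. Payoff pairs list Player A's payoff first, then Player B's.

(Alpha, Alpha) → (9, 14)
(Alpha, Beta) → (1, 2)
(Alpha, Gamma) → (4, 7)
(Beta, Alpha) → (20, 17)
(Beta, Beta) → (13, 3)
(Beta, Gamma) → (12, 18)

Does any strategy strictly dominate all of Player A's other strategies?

Beta

Check whether one of Player A's strategies beats all alternatives regardless of what the opponent does.
Beta strictly dominates: vs Alpha: 20 > 9; vs Beta: 13 > 1; vs Gamma: 12 > 4.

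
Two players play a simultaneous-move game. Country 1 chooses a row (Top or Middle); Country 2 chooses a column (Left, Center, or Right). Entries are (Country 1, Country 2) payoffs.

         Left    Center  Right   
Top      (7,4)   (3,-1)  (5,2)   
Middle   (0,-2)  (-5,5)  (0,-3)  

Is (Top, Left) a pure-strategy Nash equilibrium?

Yes

Holding Country 2 at Left: Country 1 gets 7 from Top, versus 0 from Middle. No profitable deviation for Country 1.
Holding Country 1 at Top: Country 2 gets 4 from Left, versus -1 from Center, 2 from Right. No profitable deviation for Country 2 either.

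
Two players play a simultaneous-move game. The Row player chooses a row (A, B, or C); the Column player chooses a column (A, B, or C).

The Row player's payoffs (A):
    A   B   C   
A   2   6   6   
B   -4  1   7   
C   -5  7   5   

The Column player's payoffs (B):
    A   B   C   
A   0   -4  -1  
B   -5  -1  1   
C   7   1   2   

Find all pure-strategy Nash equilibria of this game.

(A, A) and (B, C)

Find each player's best response to every opponent strategy; NE are the intersections.
The Row player's best responses — vs A: A (payoff 2); vs B: C (payoff 7); vs C: B (payoff 7).
The Column player's best responses — vs A: A (payoff 0); vs B: C (payoff 1); vs C: A (payoff 7).
Mutual best responses occur at (A, A) and (B, C); at each, neither player gains by switching.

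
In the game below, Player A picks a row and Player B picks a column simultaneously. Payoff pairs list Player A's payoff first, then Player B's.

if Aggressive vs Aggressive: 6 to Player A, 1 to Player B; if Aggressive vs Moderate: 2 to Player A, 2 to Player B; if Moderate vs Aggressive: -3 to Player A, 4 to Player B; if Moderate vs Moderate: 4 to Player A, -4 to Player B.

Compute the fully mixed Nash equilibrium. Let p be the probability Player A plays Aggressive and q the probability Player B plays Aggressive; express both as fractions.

Each player's mixing probability is pinned down by making the *other* player indifferent.
Player B indifferent between Aggressive and Moderate: p·1 + (1−p)·4 = p·2 + (1−p)·(-4) ⟹ 4 + (-3)p = (-4) + 6p ⟹ p = 8/9.
Player A indifferent between Aggressive and Moderate: q·6 + (1−q)·2 = q·(-3) + (1−q)·4 ⟹ 2 + 4q = 4 + (-7)q ⟹ q = 2/11.

p = 8/9, q = 2/11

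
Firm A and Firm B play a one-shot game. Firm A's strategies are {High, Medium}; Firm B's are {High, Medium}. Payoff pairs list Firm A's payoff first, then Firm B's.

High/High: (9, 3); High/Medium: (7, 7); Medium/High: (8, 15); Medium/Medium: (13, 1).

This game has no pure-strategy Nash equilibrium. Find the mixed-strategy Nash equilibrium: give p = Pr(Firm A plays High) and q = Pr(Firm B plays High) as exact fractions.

p = 7/9, q = 6/7

Each player's mixing probability is pinned down by making the *other* player indifferent.
Firm B indifferent between High and Medium: p·3 + (1−p)·15 = p·7 + (1−p)·1 ⟹ 15 + (-12)p = 1 + 6p ⟹ p = 7/9.
Firm A indifferent between High and Medium: q·9 + (1−q)·7 = q·8 + (1−q)·13 ⟹ 7 + 2q = 13 + (-5)q ⟹ q = 6/7.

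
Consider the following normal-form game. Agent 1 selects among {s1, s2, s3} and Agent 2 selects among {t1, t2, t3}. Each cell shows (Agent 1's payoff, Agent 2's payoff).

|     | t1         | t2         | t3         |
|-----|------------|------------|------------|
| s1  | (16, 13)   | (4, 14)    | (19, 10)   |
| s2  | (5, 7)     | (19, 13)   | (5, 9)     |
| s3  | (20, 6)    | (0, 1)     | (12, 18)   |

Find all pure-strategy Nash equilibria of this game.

(s2, t2)

Check mutual best responses: a cell is a NE iff neither player can gain by unilaterally deviating.
Agent 1's best responses — vs t1: s3 (payoff 20); vs t2: s2 (payoff 19); vs t3: s1 (payoff 19).
Agent 2's best responses — vs s1: t2 (payoff 14); vs s2: t2 (payoff 13); vs s3: t3 (payoff 18).
The only mutual best response is (s2, t2); neither player gains by switching there.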